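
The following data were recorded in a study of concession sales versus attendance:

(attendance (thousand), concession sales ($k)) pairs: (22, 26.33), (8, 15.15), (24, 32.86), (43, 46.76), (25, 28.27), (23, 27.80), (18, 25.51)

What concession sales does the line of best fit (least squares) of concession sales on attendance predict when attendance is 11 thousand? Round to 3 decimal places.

17.978

n = 7, Σx = 163, Σy = 202.68, Σxy = 5305.11, Σx² = 4451
Sxx = Σx² − (Σx)²/n = 4451 − 3795.571429 = 655.428571
Sxy = Σxy − (Σx)(Σy)/n = 5305.11 − 4719.548571 = 585.561429
b = Sxy/Sxx = 585.561429/655.428571 = 0.893402
a = ȳ − b·x̄ = 28.954286 − 0.893402·23.285714 = 8.150774
ŷ(11) = a + b·11 = 8.150774 + 0.893402·11 = 17.978200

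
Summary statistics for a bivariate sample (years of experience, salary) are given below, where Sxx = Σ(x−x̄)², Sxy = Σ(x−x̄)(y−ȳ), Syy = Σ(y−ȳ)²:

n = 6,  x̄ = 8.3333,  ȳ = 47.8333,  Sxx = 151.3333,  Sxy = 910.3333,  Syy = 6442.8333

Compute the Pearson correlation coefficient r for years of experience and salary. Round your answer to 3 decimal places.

0.922

r = Sxy/√(Sxx·Syy) = 910.3333/√(975015.224639) = 910.3333/987.428592 = 0.921923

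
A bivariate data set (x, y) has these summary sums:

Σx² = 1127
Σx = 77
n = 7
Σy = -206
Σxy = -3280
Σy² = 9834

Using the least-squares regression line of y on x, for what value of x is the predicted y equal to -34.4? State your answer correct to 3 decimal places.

Sxx = Σx² − (Σx)²/n = 1127 − 847 = 280
Sxy = Σxy − (Σx)(Σy)/n = -3280 − (-2266) = -1014
b = Sxy/Sxx = -1014/280 = -3.621429
a = ȳ − b·x̄ = -29.428571 − (-3.621429)·11 = 10.407143
Set a + b·x = -34.4: x = (-34.4 − 10.407143) / (-3.621429) = 12.372781

12.373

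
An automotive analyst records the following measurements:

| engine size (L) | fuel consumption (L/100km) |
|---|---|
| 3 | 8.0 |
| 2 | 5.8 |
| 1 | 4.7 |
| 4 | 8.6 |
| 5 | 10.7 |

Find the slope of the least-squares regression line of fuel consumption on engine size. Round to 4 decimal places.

1.4800

n = 5, Σx = 15, Σy = 37.8, Σxy = 128.2, Σx² = 55
Sxx = Σx² − (Σx)²/n = 55 − 45 = 10
Sxy = Σxy − (Σx)(Σy)/n = 128.2 − 113.4 = 14.8
b = Sxy/Sxx = 14.8/10 = 1.48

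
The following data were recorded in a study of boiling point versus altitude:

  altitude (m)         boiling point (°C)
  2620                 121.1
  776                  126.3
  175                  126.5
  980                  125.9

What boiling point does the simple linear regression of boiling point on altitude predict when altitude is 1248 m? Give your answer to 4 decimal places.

124.6865

n = 4, Σx = 4551, Σy = 499.8, Σxy = 560810.3, Σx² = 8457601
Sxx = Σx² − (Σx)²/n = 8457601 − 5177900.25 = 3279700.75
Sxy = Σxy − (Σx)(Σy)/n = 560810.3 − 568647.45 = -7837.15
b = Sxy/Sxx = -7837.15/3279700.75 = -0.002390
a = ȳ − b·x̄ = 124.95 − (-0.002390)·1137.75 = 127.668759
ŷ(1248) = a + b·1248 = 127.668759 + (-0.002390)·1248 = 124.686547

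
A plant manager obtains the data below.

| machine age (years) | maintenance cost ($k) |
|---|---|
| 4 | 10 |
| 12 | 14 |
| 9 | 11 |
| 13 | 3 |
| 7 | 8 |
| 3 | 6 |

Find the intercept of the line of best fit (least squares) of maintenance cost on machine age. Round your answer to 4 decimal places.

8.2857

n = 6, Σx = 48, Σy = 52, Σxy = 420, Σx² = 468
Sxx = Σx² − (Σx)²/n = 468 − 384 = 84
Sxy = Σxy − (Σx)(Σy)/n = 420 − 416 = 4
b = Sxy/Sxx = 4/84 = 0.047619
a = ȳ − b·x̄ = 8.666667 − 0.047619·8 = 8.285714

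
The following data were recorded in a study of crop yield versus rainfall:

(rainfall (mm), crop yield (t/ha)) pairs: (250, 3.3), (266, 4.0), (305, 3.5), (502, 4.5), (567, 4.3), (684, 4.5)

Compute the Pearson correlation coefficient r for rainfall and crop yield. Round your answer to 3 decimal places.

0.843

n = 6, Σx = 2574, Σy = 24.1, Σxy = 10731.6, Σx² = 1267630, Σy² = 98.13
Sxx = Σx² − (Σx)²/n = 1267630 − 1104246 = 163384
Sxy = Σxy − (Σx)(Σy)/n = 10731.6 − 10338.9 = 392.7
Syy = Σy² − (Σy)²/n = 98.13 − 96.801667 = 1.328333
r = Sxy/√(Sxx·Syy) = 392.7/√(217028.413333) = 392.7/465.863084 = 0.842952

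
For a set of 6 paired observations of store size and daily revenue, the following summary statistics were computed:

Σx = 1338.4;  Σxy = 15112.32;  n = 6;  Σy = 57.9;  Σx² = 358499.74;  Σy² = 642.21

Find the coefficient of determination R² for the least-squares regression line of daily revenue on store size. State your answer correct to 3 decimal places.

Sxx = Σx² − (Σx)²/n = 358499.74 − 298552.426667 = 59947.313333
Sxy = Σxy − (Σx)(Σy)/n = 15112.32 − 12915.56 = 2196.76
Syy = Σy² − (Σy)²/n = 642.21 − 558.735 = 83.475
R² = Sxy²/(Sxx·Syy) = (2196.76)²/(59947.313333·83.475) = 0.964360

0.964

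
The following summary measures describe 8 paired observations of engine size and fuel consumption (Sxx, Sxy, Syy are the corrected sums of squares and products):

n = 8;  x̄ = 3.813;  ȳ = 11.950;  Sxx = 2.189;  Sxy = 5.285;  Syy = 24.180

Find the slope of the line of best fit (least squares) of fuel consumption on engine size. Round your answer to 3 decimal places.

2.414

b = Sxy/Sxx = 5.285/2.189 = 2.414344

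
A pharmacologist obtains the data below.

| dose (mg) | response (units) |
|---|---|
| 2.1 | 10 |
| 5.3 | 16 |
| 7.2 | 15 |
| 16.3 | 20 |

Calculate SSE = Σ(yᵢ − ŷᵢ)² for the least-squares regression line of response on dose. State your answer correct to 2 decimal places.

n = 4, Σx = 30.9, Σy = 61, Σxy = 539.8, Σx² = 350.03, Σy² = 981
Sxx = Σx² − (Σx)²/n = 350.03 − 238.7025 = 111.3275
Sxy = Σxy − (Σx)(Σy)/n = 539.8 − 471.225 = 68.575
Syy = Σy² − (Σy)²/n = 981 − 930.25 = 50.75
b = Sxy/Sxx = 68.575/111.3275 = 0.615975
SSE = Syy − b·Sxy = 50.75 − 0.615975·68.575 = 8.509488

8.51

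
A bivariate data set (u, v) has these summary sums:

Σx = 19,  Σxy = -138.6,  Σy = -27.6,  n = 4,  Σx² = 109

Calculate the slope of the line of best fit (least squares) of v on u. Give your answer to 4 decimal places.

-0.4000

Sxx = Σx² − (Σx)²/n = 109 − 90.25 = 18.75
Sxy = Σxy − (Σx)(Σy)/n = -138.6 − (-131.1) = -7.5
b = Sxy/Sxx = -7.5/18.75 = -0.4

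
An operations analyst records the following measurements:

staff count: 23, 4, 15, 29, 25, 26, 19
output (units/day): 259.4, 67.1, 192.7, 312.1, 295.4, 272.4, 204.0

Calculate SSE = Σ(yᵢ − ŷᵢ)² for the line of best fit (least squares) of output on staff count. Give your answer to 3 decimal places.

971.400

n = 7, Σx = 141, Σy = 1603.1, Σxy = 36519.4, Σx² = 3273, Σy² = 409409.39
Sxx = Σx² − (Σx)²/n = 3273 − 2840.142857 = 432.857143
Sxy = Σxy − (Σx)(Σy)/n = 36519.4 − 32291.014286 = 4228.385714
Syy = Σy² − (Σy)²/n = 409409.39 − 367132.801429 = 42276.588571
b = Sxy/Sxx = 4228.385714/432.857143 = 9.768548
SSE = Syy − b·Sxy = 42276.588571 − 9.768548·4228.385714 = 971.400373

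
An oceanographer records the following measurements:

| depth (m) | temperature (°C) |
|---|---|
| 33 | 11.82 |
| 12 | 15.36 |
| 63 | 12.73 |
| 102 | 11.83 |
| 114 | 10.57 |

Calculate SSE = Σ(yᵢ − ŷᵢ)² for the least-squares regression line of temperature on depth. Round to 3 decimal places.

n = 5, Σx = 324, Σy = 62.31, Σxy = 3788.01, Σx² = 28602, Σy² = 789.3687
Sxx = Σx² − (Σx)²/n = 28602 − 20995.2 = 7606.8
Sxy = Σxy − (Σx)(Σy)/n = 3788.01 − 4037.688 = -249.678
Syy = Σy² − (Σy)²/n = 789.3687 − 776.50722 = 12.86148
b = Sxy/Sxx = -249.678/7606.8 = -0.032823
SSE = Syy − b·Sxy = 12.86148 − (-0.032823)·(-249.678) = 4.666299

4.666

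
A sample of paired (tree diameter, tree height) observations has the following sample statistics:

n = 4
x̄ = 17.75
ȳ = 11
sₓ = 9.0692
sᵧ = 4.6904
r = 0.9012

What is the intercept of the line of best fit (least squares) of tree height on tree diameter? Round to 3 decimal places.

2.727

b = r · sᵧ/sₓ = 0.9012 · 4.6904/9.0692 = 0.466082
a = ȳ − b·x̄ = 11 − 0.466082·17.75 = 2.727049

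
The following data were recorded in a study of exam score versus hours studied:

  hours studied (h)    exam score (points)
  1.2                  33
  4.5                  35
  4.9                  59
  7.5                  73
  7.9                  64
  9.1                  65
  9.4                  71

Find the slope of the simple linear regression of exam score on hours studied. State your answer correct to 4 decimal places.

4.8510

n = 7, Σx = 44.5, Σy = 400, Σxy = 2798.2, Σx² = 335.53
Sxx = Σx² − (Σx)²/n = 335.53 − 282.892857 = 52.637143
Sxy = Σxy − (Σx)(Σy)/n = 2798.2 − 2542.857143 = 255.342857
b = Sxy/Sxx = 255.342857/52.637143 = 4.851001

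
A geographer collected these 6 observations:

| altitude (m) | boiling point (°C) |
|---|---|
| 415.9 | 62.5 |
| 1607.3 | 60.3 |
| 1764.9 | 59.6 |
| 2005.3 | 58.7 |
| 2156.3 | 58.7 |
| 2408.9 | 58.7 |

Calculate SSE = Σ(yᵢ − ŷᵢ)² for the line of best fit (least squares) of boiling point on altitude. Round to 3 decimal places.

n = 6, Σx = 10358.6, Σy = 358.5, Σxy = 613790.33, Σx² = 20344915.1, Σy² = 21431.57
Sxx = Σx² − (Σx)²/n = 20344915.1 − 17883432.326667 = 2461482.773333
Sxy = Σxy − (Σx)(Σy)/n = 613790.33 − 618926.35 = -5136.02
Syy = Σy² − (Σy)²/n = 21431.57 − 21420.375 = 11.195
b = Sxy/Sxx = -5136.02/2461482.773333 = -0.002087
SSE = Syy − b·Sxy = 11.195 − (-0.002087)·(-5136.02) = 0.478410

0.478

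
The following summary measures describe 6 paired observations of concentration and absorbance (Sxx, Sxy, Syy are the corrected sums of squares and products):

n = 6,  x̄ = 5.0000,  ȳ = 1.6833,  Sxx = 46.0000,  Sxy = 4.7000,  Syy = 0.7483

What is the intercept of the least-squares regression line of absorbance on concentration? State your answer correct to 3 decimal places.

1.172

b = Sxy/Sxx = 4.7/46 = 0.102174
a = ȳ − b·x̄ = 1.6833 − 0.102174·5 = 1.172430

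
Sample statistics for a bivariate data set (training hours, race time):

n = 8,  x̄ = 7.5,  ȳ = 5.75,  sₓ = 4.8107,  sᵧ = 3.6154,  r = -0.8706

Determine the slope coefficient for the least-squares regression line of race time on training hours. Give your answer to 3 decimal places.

b = r · sᵧ/sₓ = -0.8706 · 3.6154/4.8107 = -0.654285

-0.654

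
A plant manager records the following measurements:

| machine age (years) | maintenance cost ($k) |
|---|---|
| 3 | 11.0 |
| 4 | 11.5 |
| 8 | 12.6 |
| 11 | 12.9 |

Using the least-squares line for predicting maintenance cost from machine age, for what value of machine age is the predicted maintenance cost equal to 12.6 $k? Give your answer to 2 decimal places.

n = 4, Σx = 26, Σy = 48, Σxy = 321.7, Σx² = 210
Sxx = Σx² − (Σx)²/n = 210 − 169 = 41
Sxy = Σxy − (Σx)(Σy)/n = 321.7 − 312 = 9.7
b = Sxy/Sxx = 9.7/41 = 0.236585
a = ȳ − b·x̄ = 12 − 0.236585·6.5 = 10.462195
Set a + b·x = 12.6: x = (12.6 − 10.462195) / 0.236585 = 9.036082

9.04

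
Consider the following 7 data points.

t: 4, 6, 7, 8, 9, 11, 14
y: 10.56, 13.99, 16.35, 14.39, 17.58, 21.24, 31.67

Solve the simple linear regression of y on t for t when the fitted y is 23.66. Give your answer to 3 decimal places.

n = 7, Σx = 59, Σy = 125.78, Σxy = 1190.99, Σx² = 563
Sxx = Σx² − (Σx)²/n = 563 − 497.285714 = 65.714286
Sxy = Σxy − (Σx)(Σy)/n = 1190.99 − 1060.145714 = 130.844286
b = Sxy/Sxx = 130.844286/65.714286 = 1.991109
a = ȳ − b·x̄ = 17.968571 − 1.991109·8.428571 = 1.186370
Set a + b·x = 23.66: x = (23.66 − 1.186370) / 1.991109 = 11.286993

11.287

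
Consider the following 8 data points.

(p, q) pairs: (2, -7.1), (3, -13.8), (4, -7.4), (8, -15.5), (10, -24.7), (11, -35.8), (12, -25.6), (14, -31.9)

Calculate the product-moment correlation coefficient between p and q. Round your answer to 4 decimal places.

-0.9022

n = 8, Σx = 64, Σy = -161.8, Σxy = -1603.8, Σx² = 654, Σy² = 4100.56
Sxx = Σx² − (Σx)²/n = 654 − 512 = 142
Sxy = Σxy − (Σx)(Σy)/n = -1603.8 − (-1294.4) = -309.4
Syy = Σy² − (Σy)²/n = 4100.56 − 3272.405 = 828.155
r = Sxy/√(Sxx·Syy) = -309.4/√(117598.01) = -309.4/342.925662 = -0.902236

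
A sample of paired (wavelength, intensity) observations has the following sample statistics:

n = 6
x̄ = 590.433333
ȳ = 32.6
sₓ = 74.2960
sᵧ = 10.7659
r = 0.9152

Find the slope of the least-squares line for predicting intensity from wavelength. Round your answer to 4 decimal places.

0.1326

b = r · sᵧ/sₓ = 0.9152 · 10.7659/74.296 = 0.132618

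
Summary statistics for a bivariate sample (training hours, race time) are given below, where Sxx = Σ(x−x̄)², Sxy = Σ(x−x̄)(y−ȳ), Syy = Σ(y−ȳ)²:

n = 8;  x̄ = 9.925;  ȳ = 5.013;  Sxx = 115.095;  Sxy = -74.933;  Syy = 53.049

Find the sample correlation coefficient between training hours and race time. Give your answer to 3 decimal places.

r = Sxy/√(Sxx·Syy) = -74.933/√(6105.674655) = -74.933/78.138817 = -0.958973

-0.959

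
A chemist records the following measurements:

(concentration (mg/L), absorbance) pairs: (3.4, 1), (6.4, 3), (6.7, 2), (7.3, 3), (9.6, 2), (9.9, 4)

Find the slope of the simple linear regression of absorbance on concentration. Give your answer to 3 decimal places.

n = 6, Σx = 43.3, Σy = 15, Σxy = 116.7, Σx² = 340.87
Sxx = Σx² − (Σx)²/n = 340.87 − 312.481667 = 28.388333
Sxy = Σxy − (Σx)(Σy)/n = 116.7 − 108.25 = 8.45
b = Sxy/Sxx = 8.45/28.388333 = 0.297657

0.298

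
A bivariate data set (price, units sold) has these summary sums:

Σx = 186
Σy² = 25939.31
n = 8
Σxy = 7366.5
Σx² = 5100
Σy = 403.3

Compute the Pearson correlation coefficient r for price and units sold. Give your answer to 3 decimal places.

-0.964

Sxx = Σx² − (Σx)²/n = 5100 − 4324.5 = 775.5
Sxy = Σxy − (Σx)(Σy)/n = 7366.5 − 9376.725 = -2010.225
Syy = Σy² − (Σy)²/n = 25939.31 − 20331.36125 = 5607.94875
r = Sxy/√(Sxx·Syy) = -2010.225/√(4348964.255625) = -2010.225/2085.417046 = -0.963944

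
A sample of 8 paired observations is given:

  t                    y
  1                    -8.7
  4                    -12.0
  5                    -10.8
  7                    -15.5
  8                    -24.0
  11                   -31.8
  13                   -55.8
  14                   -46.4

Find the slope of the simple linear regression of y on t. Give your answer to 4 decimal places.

n = 8, Σx = 63, Σy = -205, Σxy = -2136, Σx² = 641
Sxx = Σx² − (Σx)²/n = 641 − 496.125 = 144.875
Sxy = Σxy − (Σx)(Σy)/n = -2136 − (-1614.375) = -521.625
b = Sxy/Sxx = -521.625/144.875 = -3.600518

-3.6005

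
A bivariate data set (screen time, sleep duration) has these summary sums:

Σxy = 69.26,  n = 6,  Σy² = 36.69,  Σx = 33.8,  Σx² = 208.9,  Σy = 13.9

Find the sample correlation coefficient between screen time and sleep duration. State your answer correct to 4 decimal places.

-0.9926

Sxx = Σx² − (Σx)²/n = 208.9 − 190.406667 = 18.493333
Sxy = Σxy − (Σx)(Σy)/n = 69.26 − 78.303333 = -9.043333
Syy = Σy² − (Σy)²/n = 36.69 − 32.201667 = 4.488333
r = Sxy/√(Sxx·Syy) = -9.043333/√(83.004244) = -9.043333/9.110667 = -0.992609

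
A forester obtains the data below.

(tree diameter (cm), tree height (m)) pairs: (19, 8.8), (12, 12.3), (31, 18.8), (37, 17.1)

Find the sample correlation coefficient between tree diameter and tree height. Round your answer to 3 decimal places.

0.772

n = 4, Σx = 99, Σy = 57, Σxy = 1530.3, Σx² = 2835, Σy² = 874.58
Sxx = Σx² − (Σx)²/n = 2835 − 2450.25 = 384.75
Sxy = Σxy − (Σx)(Σy)/n = 1530.3 − 1410.75 = 119.55
Syy = Σy² − (Σy)²/n = 874.58 − 812.25 = 62.33
r = Sxy/√(Sxx·Syy) = 119.55/√(23981.4675) = 119.55/154.859509 = 0.771990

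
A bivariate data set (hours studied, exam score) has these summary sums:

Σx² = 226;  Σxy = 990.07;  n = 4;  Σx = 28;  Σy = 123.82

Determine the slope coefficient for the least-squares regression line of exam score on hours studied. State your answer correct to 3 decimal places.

Sxx = Σx² − (Σx)²/n = 226 − 196 = 30
Sxy = Σxy − (Σx)(Σy)/n = 990.07 − 866.74 = 123.33
b = Sxy/Sxx = 123.33/30 = 4.111

4.111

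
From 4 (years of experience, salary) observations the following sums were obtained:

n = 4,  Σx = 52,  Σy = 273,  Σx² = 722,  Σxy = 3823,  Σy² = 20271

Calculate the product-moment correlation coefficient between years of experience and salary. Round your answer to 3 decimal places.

Sxx = Σx² − (Σx)²/n = 722 − 676 = 46
Sxy = Σxy − (Σx)(Σy)/n = 3823 − 3549 = 274
Syy = Σy² − (Σy)²/n = 20271 − 18632.25 = 1638.75
r = Sxy/√(Sxx·Syy) = 274/√(75382.5) = 274/274.558737 = 0.997965

0.998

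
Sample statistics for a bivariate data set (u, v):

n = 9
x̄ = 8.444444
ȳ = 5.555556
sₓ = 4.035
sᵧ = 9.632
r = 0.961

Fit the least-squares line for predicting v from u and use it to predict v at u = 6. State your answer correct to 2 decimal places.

b = r · sᵧ/sₓ = 0.961 · 9.632/4.035 = 2.294015
a = ȳ − b·x̄ = 5.555556 − 2.294015·8.444444 = -13.816128
ŷ(6) = a + b·6 = -13.816128 + 2.294015·6 = -0.052036

-0.05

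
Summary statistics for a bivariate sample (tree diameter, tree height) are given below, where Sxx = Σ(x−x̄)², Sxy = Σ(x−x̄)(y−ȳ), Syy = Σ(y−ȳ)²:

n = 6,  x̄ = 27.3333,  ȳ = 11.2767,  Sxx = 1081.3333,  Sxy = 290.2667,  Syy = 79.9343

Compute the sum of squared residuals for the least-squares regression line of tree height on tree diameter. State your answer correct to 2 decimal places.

b = Sxy/Sxx = 290.2667/1081.3333 = 0.268434
SSE = Syy − b·Sxy = 79.9343 − 0.268434·290.2667 = 2.016828

2.02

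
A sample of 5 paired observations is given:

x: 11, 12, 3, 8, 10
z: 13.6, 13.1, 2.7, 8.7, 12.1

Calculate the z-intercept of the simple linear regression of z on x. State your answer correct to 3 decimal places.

n = 5, Σx = 44, Σy = 50.2, Σxy = 505.5, Σx² = 438
Sxx = Σx² − (Σx)²/n = 438 − 387.2 = 50.8
Sxy = Σxy − (Σx)(Σy)/n = 505.5 − 441.76 = 63.74
b = Sxy/Sxx = 63.74/50.8 = 1.254724
a = ȳ − b·x̄ = 10.04 − 1.254724·8.8 = -1.001575

-1.002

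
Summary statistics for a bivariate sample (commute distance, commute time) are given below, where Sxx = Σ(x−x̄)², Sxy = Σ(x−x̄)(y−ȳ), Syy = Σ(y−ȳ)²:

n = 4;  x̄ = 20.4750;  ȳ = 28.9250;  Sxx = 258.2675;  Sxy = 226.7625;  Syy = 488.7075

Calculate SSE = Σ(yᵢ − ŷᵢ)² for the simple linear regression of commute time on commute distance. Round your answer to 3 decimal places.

b = Sxy/Sxx = 226.7625/258.2675 = 0.878014
SSE = Syy − b·Sxy = 488.7075 − 0.878014·226.7625 = 289.606833

289.607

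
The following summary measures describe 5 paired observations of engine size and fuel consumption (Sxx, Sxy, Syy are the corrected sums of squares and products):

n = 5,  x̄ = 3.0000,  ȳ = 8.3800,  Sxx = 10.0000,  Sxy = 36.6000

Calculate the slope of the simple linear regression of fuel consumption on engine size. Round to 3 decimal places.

3.660

b = Sxy/Sxx = 36.6/10 = 3.66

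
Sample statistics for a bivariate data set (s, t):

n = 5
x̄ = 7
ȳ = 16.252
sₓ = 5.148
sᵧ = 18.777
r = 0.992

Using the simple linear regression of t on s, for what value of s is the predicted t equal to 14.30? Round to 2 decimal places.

b = r · sᵧ/sₓ = 0.992 · 18.777/5.148 = 3.618256
a = ȳ − b·x̄ = 16.252 − 3.618256·7 = -9.075795
Set a + b·x = 14.30: x = (14.30 − (-9.075795)) / 3.618256 = 6.460514

6.46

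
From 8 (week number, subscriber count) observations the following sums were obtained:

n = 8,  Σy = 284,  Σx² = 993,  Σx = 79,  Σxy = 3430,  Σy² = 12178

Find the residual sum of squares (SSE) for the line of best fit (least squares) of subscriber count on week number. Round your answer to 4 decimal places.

258.0658

Sxx = Σx² − (Σx)²/n = 993 − 780.125 = 212.875
Sxy = Σxy − (Σx)(Σy)/n = 3430 − 2804.5 = 625.5
Syy = Σy² − (Σy)²/n = 12178 − 10082 = 2096
b = Sxy/Sxx = 625.5/212.875 = 2.938344
SSE = Syy − b·Sxy = 2096 − 2.938344·625.5 = 258.065766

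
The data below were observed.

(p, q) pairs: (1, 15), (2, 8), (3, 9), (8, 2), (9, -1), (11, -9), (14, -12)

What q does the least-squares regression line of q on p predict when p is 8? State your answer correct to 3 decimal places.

-0.498

n = 7, Σx = 48, Σy = 12, Σxy = -202, Σx² = 476
Sxx = Σx² − (Σx)²/n = 476 − 329.142857 = 146.857143
Sxy = Σxy − (Σx)(Σy)/n = -202 − 82.285714 = -284.285714
b = Sxy/Sxx = -284.285714/146.857143 = -1.935798
a = ȳ − b·x̄ = 1.714286 − (-1.935798)·6.857143 = 14.988327
ŷ(8) = a + b·8 = 14.988327 + (-1.935798)·8 = -0.498054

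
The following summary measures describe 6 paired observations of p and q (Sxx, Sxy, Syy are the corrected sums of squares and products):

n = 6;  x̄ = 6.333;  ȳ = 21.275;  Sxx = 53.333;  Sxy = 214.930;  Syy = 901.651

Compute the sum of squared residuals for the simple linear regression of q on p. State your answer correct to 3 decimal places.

35.491

b = Sxy/Sxx = 214.93/53.333 = 4.029963
SSE = Syy − b·Sxy = 901.651 − 4.029963·214.93 = 35.491120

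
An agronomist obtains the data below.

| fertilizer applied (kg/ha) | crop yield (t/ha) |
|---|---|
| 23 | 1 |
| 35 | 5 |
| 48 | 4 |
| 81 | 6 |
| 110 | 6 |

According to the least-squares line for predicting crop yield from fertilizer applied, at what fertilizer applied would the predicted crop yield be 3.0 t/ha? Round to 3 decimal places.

n = 5, Σx = 297, Σy = 22, Σxy = 1536, Σx² = 22719
Sxx = Σx² − (Σx)²/n = 22719 − 17641.8 = 5077.2
Sxy = Σxy − (Σx)(Σy)/n = 1536 − 1306.8 = 229.2
b = Sxy/Sxx = 229.2/5077.2 = 0.045143
a = ȳ − b·x̄ = 4.4 − 0.045143·59.4 = 1.718506
Set a + b·x = 3.0: x = (3.0 − 1.718506) / 0.045143 = 28.387435

28.387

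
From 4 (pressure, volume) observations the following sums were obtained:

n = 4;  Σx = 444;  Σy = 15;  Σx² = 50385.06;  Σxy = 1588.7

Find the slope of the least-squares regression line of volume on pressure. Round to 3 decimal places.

-0.069

Sxx = Σx² − (Σx)²/n = 50385.06 − 49284 = 1101.06
Sxy = Σxy − (Σx)(Σy)/n = 1588.7 − 1665 = -76.3
b = Sxy/Sxx = -76.3/1101.06 = -0.069297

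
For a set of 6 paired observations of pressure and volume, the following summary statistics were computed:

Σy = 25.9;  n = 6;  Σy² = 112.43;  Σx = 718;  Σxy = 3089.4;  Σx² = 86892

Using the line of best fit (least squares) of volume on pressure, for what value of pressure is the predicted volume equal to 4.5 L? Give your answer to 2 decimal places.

101.80

Sxx = Σx² − (Σx)²/n = 86892 − 85920.666667 = 971.333333
Sxy = Σxy − (Σx)(Σy)/n = 3089.4 − 3099.366667 = -9.966667
b = Sxy/Sxx = -9.966667/971.333333 = -0.010261
a = ȳ − b·x̄ = 4.316667 − (-0.010261)·119.666667 = 5.544544
Set a + b·x = 4.5: x = (4.5 − 5.544544) / (-0.010261) = 101.799331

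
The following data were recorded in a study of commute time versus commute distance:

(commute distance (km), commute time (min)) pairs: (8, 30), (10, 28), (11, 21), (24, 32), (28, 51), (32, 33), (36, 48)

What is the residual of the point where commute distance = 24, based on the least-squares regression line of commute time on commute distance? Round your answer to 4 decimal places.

n = 7, Σx = 149, Σy = 243, Σxy = 5731, Σx² = 3965
Sxx = Σx² − (Σx)²/n = 3965 − 3171.571429 = 793.428571
Sxy = Σxy − (Σx)(Σy)/n = 5731 − 5172.428571 = 558.571429
b = Sxy/Sxx = 558.571429/793.428571 = 0.703997
a = ȳ − b·x̄ = 34.714286 − 0.703997·21.285714 = 19.729204
ŷ(24) = 19.729204 + 0.703997·24 = 36.625135
residual = y − ŷ = 32 − 36.625135 = -4.625135

-4.6251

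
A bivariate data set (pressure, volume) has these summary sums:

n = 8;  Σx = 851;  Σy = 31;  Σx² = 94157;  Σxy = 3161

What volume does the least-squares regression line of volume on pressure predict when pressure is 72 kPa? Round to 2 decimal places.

Sxx = Σx² − (Σx)²/n = 94157 − 90525.125 = 3631.875
Sxy = Σxy − (Σx)(Σy)/n = 3161 − 3297.625 = -136.625
b = Sxy/Sxx = -136.625/3631.875 = -0.037618
a = ȳ − b·x̄ = 3.875 − (-0.037618)·106.375 = 7.876648
ŷ(72) = a + b·72 = 7.876648 + (-0.037618)·72 = 5.168129

5.17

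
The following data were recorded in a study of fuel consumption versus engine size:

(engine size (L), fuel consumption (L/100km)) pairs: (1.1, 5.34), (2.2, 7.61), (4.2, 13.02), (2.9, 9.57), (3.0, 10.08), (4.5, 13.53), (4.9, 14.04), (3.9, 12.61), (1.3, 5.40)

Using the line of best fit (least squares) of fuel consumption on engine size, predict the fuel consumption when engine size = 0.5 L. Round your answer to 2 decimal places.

3.68

n = 9, Σx = 28, Σy = 91.2, Σxy = 321.173, Σx² = 102.26
Sxx = Σx² − (Σx)²/n = 102.26 − 87.111111 = 15.148889
Sxy = Σxy − (Σx)(Σy)/n = 321.173 − 283.733333 = 37.439667
b = Sxy/Sxx = 37.439667/15.148889 = 2.471446
a = ȳ − b·x̄ = 10.133333 − 2.471446·3.111111 = 2.444389
ŷ(0.5) = a + b·0.5 = 2.444389 + 2.471446·0.5 = 3.680112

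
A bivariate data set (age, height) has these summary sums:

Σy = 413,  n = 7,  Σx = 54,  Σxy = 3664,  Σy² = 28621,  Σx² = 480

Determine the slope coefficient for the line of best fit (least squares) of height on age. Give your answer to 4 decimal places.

7.5360

Sxx = Σx² − (Σx)²/n = 480 − 416.571429 = 63.428571
Sxy = Σxy − (Σx)(Σy)/n = 3664 − 3186 = 478
b = Sxy/Sxx = 478/63.428571 = 7.536036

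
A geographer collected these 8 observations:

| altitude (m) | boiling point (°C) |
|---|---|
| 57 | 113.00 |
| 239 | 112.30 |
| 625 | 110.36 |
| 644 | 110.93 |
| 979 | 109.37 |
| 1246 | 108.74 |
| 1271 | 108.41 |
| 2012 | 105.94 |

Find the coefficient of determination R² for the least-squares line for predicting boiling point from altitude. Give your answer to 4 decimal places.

0.9905

n = 8, Σx = 7073, Σy = 879.05, Σxy = 767198.28, Σx² = 9040273, Σy² = 96627.2807
Sxx = Σx² − (Σx)²/n = 9040273 − 6253416.125 = 2786856.875
Sxy = Σxy − (Σx)(Σy)/n = 767198.28 − 777190.08125 = -9991.80125
Syy = Σy² − (Σy)²/n = 96627.2807 − 96591.112812 = 36.167887
R² = Sxy²/(Sxx·Syy) = (-9991.80125)²/(2786856.875·36.167887) = 0.990489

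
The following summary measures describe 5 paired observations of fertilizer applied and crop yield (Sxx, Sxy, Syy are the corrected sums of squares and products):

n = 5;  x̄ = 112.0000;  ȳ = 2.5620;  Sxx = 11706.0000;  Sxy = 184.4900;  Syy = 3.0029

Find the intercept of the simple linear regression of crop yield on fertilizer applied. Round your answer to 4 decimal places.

0.7968

b = Sxy/Sxx = 184.49/11706 = 0.015760
a = ȳ − b·x̄ = 2.562 − 0.015760·112 = 0.796847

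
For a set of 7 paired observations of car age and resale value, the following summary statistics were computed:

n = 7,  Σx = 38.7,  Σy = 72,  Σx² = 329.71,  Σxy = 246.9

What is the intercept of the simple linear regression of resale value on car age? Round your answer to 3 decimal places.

17.505

Sxx = Σx² − (Σx)²/n = 329.71 − 213.955714 = 115.754286
Sxy = Σxy − (Σx)(Σy)/n = 246.9 − 398.057143 = -151.157143
b = Sxy/Sxx = -151.157143/115.754286 = -1.305845
a = ȳ − b·x̄ = 10.285714 − (-1.305845)·5.528571 = 17.505171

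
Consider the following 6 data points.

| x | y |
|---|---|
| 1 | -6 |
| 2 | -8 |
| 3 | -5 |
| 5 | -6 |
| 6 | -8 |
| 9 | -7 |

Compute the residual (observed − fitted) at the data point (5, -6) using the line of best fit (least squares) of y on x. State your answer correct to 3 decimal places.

0.738

n = 6, Σx = 26, Σy = -40, Σxy = -178, Σx² = 156
Sxx = Σx² − (Σx)²/n = 156 − 112.666667 = 43.333333
Sxy = Σxy − (Σx)(Σy)/n = -178 − (-173.333333) = -4.666667
b = Sxy/Sxx = -4.666667/43.333333 = -0.107692
a = ȳ − b·x̄ = -6.666667 − (-0.107692)·4.333333 = -6.2
ŷ(5) = -6.2 + (-0.107692)·5 = -6.738462
residual = y − ŷ = -6 − (-6.738462) = 0.738462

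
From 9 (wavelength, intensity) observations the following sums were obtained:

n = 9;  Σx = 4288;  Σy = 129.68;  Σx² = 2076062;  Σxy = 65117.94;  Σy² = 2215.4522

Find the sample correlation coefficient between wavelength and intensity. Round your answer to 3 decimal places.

Sxx = Σx² − (Σx)²/n = 2076062 − 2042993.777778 = 33068.222222
Sxy = Σxy − (Σx)(Σy)/n = 65117.94 − 61785.315556 = 3332.624444
Syy = Σy² − (Σy)²/n = 2215.4522 − 1868.544711 = 346.907489
r = Sxy/√(Sxx·Syy) = 3332.624444/√(11471613.933131) = 3332.624444/3386.977108 = 0.983952

0.984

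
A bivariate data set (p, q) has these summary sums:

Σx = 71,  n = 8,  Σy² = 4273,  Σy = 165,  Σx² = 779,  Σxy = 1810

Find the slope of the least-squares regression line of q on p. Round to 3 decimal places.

2.322

Sxx = Σx² − (Σx)²/n = 779 − 630.125 = 148.875
Sxy = Σxy − (Σx)(Σy)/n = 1810 − 1464.375 = 345.625
b = Sxy/Sxx = 345.625/148.875 = 2.321579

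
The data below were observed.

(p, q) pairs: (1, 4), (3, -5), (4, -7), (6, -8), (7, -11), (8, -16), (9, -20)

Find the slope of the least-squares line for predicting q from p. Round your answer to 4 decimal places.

-2.6149

n = 7, Σx = 38, Σy = -63, Σxy = -472, Σx² = 256
Sxx = Σx² − (Σx)²/n = 256 − 206.285714 = 49.714286
Sxy = Σxy − (Σx)(Σy)/n = -472 − (-342) = -130
b = Sxy/Sxx = -130/49.714286 = -2.614943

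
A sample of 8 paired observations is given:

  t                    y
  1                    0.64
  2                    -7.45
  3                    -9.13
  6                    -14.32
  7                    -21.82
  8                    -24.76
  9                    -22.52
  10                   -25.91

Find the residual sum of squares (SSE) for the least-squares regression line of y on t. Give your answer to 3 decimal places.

42.336

n = 8, Σx = 46, Σy = -125.27, Σxy = -940.17, Σx² = 344, Σy² = 2611.9799
Sxx = Σx² − (Σx)²/n = 344 − 264.5 = 79.5
Sxy = Σxy − (Σx)(Σy)/n = -940.17 − (-720.3025) = -219.8675
Syy = Σy² − (Σy)²/n = 2611.9799 − 1961.571612 = 650.408288
b = Sxy/Sxx = -219.8675/79.5 = -2.765629
SSE = Syy − b·Sxy = 650.408288 − (-2.765629)·(-219.8675) = 42.336369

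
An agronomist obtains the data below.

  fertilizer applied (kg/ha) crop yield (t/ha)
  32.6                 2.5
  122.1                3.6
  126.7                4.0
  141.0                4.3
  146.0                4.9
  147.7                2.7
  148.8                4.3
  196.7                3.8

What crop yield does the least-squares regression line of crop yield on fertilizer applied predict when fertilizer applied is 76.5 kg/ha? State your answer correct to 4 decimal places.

3.2326

n = 8, Σx = 1061.6, Σy = 30.1, Σxy = 4135.65, Σx² = 155868.68
Sxx = Σx² − (Σx)²/n = 155868.68 − 140874.32 = 14994.36
Sxy = Σxy − (Σx)(Σy)/n = 4135.65 − 3994.27 = 141.38
b = Sxy/Sxx = 141.38/14994.36 = 0.009429
a = ȳ − b·x̄ = 3.7625 − 0.009429·132.7 = 2.511288
ŷ(76.5) = a + b·76.5 = 2.511288 + 0.009429·76.5 = 3.232597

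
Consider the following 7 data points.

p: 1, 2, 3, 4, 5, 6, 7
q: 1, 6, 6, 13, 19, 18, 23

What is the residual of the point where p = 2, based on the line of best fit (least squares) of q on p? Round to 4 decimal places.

n = 7, Σx = 28, Σy = 86, Σxy = 447, Σx² = 140
Sxx = Σx² − (Σx)²/n = 140 − 112 = 28
Sxy = Σxy − (Σx)(Σy)/n = 447 − 344 = 103
b = Sxy/Sxx = 103/28 = 3.678571
a = ȳ − b·x̄ = 12.285714 − 3.678571·4 = -2.428571
ŷ(2) = -2.428571 + 3.678571·2 = 4.928571
residual = y − ŷ = 6 − 4.928571 = 1.071429

1.0714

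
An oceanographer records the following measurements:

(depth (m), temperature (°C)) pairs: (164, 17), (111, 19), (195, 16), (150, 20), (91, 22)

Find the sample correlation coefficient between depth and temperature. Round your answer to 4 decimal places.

-0.8757

n = 5, Σx = 711, Σy = 94, Σxy = 13019, Σx² = 108023, Σy² = 1790
Sxx = Σx² − (Σx)²/n = 108023 − 101104.2 = 6918.8
Sxy = Σxy − (Σx)(Σy)/n = 13019 − 13366.8 = -347.8
Syy = Σy² − (Σy)²/n = 1790 − 1767.2 = 22.8
r = Sxy/√(Sxx·Syy) = -347.8/√(157748.64) = -347.8/397.175830 = -0.875683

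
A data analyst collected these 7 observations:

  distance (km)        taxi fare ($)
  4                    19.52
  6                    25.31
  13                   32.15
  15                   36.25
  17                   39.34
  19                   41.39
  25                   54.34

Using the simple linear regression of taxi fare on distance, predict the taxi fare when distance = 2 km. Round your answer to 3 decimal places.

n = 7, Σx = 99, Σy = 248.3, Σxy = 4005.33, Σx² = 1721
Sxx = Σx² − (Σx)²/n = 1721 − 1400.142857 = 320.857143
Sxy = Σxy − (Σx)(Σy)/n = 4005.33 − 3511.671429 = 493.658571
b = Sxy/Sxx = 493.658571/320.857143 = 1.538562
a = ȳ − b·x̄ = 35.471429 − 1.538562·14.142857 = 13.711768
ŷ(2) = a + b·2 = 13.711768 + 1.538562·2 = 16.788891

16.789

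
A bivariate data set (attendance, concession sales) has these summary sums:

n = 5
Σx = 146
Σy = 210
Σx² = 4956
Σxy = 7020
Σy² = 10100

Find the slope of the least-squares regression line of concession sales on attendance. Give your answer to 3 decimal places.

Sxx = Σx² − (Σx)²/n = 4956 − 4263.2 = 692.8
Sxy = Σxy − (Σx)(Σy)/n = 7020 − 6132 = 888
b = Sxy/Sxx = 888/692.8 = 1.281755

1.282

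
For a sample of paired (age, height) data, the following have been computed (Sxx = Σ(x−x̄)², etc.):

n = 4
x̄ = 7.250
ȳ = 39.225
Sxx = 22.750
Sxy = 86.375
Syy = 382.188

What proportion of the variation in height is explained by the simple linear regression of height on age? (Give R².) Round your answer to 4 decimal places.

0.8581

R² = Sxy²/(Sxx·Syy) = (86.375)²/(22.75·382.188) = 0.858060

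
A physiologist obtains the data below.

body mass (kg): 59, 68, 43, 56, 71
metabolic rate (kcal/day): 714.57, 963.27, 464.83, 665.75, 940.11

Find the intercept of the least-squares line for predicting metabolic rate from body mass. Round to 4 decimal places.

-345.1395

n = 5, Σx = 297, Σy = 3748.53, Σxy = 231679.49, Σx² = 18131
Sxx = Σx² − (Σx)²/n = 18131 − 17641.8 = 489.2
Sxy = Σxy − (Σx)(Σy)/n = 231679.49 − 222662.682 = 9016.808
b = Sxy/Sxx = 9016.808/489.2 = 18.431742
a = ȳ − b·x̄ = 749.706 − 18.431742·59.4 = -345.139452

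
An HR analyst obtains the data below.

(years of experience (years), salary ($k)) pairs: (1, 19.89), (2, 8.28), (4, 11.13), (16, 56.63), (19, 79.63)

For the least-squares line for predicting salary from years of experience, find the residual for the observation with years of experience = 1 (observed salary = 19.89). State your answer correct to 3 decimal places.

11.382

n = 5, Σx = 42, Σy = 175.56, Σxy = 2500.02, Σx² = 638
Sxx = Σx² − (Σx)²/n = 638 − 352.8 = 285.2
Sxy = Σxy − (Σx)(Σy)/n = 2500.02 − 1474.704 = 1025.316
b = Sxy/Sxx = 1025.316/285.2 = 3.595077
a = ȳ − b·x̄ = 35.112 − 3.595077·8.4 = 4.913352
ŷ(1) = 4.913352 + 3.595077·1 = 8.508429
residual = y − ŷ = 19.89 − 8.508429 = 11.381571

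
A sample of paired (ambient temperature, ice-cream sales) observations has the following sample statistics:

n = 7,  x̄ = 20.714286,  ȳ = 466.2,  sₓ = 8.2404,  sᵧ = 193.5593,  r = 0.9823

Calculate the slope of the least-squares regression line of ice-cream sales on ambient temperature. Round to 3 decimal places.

23.073

b = r · sᵧ/sₓ = 0.9823 · 193.5593/8.2404 = 23.073310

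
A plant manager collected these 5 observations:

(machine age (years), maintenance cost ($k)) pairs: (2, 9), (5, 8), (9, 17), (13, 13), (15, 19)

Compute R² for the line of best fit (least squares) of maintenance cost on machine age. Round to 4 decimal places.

0.6541

n = 5, Σx = 44, Σy = 66, Σxy = 665, Σx² = 504, Σy² = 964
Sxx = Σx² − (Σx)²/n = 504 − 387.2 = 116.8
Sxy = Σxy − (Σx)(Σy)/n = 665 − 580.8 = 84.2
Syy = Σy² − (Σy)²/n = 964 − 871.2 = 92.8
R² = Sxy²/(Sxx·Syy) = (84.2)²/(116.8·92.8) = 0.654084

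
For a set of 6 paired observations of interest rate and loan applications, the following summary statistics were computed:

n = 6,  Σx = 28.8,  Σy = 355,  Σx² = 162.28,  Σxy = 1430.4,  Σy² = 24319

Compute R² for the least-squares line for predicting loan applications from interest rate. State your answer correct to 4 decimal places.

Sxx = Σx² − (Σx)²/n = 162.28 − 138.24 = 24.04
Sxy = Σxy − (Σx)(Σy)/n = 1430.4 − 1704 = -273.6
Syy = Σy² − (Σy)²/n = 24319 − 21004.166667 = 3314.833333
R² = Sxy²/(Sxx·Syy) = (-273.6)²/(24.04·3314.833333) = 0.939369

0.9394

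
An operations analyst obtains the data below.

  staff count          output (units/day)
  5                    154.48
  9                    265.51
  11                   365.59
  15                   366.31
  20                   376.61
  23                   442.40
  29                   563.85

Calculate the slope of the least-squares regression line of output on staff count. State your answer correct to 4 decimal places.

n = 7, Σx = 112, Σy = 2534.75, Σxy = 46737.18, Σx² = 2222
Sxx = Σx² − (Σx)²/n = 2222 − 1792 = 430
Sxy = Σxy − (Σx)(Σy)/n = 46737.18 − 40556 = 6181.18
b = Sxy/Sxx = 6181.18/430 = 14.374837

14.3748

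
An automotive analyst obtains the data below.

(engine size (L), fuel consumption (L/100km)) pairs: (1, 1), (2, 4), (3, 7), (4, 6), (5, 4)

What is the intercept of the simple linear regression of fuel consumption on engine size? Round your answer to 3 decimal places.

2.000

n = 5, Σx = 15, Σy = 22, Σxy = 74, Σx² = 55
Sxx = Σx² − (Σx)²/n = 55 − 45 = 10
Sxy = Σxy − (Σx)(Σy)/n = 74 − 66 = 8
b = Sxy/Sxx = 8/10 = 0.8
a = ȳ − b·x̄ = 4.4 − 0.8·3 = 2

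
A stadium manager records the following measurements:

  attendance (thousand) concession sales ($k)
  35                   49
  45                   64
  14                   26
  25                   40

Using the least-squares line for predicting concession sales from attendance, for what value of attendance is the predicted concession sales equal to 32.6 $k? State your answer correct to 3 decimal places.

n = 4, Σx = 119, Σy = 179, Σxy = 5959, Σx² = 4071
Sxx = Σx² − (Σx)²/n = 4071 − 3540.25 = 530.75
Sxy = Σxy − (Σx)(Σy)/n = 5959 − 5325.25 = 633.75
b = Sxy/Sxx = 633.75/530.75 = 1.194065
a = ȳ − b·x̄ = 44.75 − 1.194065·29.75 = 9.226566
Set a + b·x = 32.6: x = (32.6 − 9.226566) / 1.194065 = 19.574675

19.575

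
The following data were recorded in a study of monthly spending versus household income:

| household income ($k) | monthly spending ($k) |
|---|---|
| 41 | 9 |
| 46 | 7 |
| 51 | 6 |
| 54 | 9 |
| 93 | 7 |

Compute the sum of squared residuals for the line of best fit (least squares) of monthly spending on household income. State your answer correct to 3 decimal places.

6.604

n = 5, Σx = 285, Σy = 38, Σxy = 2134, Σx² = 17963, Σy² = 296
Sxx = Σx² − (Σx)²/n = 17963 − 16245 = 1718
Sxy = Σxy − (Σx)(Σy)/n = 2134 − 2166 = -32
Syy = Σy² − (Σy)²/n = 296 − 288.8 = 7.2
b = Sxy/Sxx = -32/1718 = -0.018626
SSE = Syy − b·Sxy = 7.2 − (-0.018626)·(-32) = 6.603958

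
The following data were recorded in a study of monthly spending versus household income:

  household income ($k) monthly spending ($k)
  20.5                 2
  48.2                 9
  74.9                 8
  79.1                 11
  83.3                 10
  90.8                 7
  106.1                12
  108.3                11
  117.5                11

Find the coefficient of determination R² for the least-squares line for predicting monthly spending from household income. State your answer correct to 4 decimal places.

n = 9, Σx = 728.7, Σy = 81, Σxy = 7169.7, Σx² = 66586.19, Σy² = 805
Sxx = Σx² − (Σx)²/n = 66586.19 − 59000.41 = 7585.78
Sxy = Σxy − (Σx)(Σy)/n = 7169.7 − 6558.3 = 611.4
Syy = Σy² − (Σy)²/n = 805 − 729 = 76
R² = Sxy²/(Sxx·Syy) = (611.4)²/(7585.78·76) = 0.648391

0.6484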